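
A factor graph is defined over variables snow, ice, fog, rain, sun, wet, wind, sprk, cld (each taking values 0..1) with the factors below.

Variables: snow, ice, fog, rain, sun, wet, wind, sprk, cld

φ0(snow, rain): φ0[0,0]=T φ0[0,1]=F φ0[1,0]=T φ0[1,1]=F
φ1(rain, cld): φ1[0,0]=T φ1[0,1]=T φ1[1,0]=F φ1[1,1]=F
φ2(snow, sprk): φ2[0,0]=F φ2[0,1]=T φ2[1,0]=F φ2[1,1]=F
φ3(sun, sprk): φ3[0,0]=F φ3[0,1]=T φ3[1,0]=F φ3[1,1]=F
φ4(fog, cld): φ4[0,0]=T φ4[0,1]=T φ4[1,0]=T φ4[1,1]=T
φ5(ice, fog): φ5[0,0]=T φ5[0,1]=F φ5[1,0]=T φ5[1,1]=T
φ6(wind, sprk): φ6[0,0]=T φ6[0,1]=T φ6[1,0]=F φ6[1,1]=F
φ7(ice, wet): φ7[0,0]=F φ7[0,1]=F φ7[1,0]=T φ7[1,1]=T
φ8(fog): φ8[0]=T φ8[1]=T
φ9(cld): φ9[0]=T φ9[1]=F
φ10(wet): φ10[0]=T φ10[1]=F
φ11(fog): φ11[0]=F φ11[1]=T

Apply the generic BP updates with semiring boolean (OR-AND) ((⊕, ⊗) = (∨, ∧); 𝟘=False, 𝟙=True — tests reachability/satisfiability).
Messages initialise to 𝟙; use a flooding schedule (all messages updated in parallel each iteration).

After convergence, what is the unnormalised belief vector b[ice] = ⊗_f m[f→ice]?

b[ice] = [F, T]

init: all messages = 𝟙 over 2 values
r1 m[φ0→snow] = [T, T]
r1 m[φ0→rain] = [T, F]
r1 m[φ1→rain] = [T, F]
r1 m[φ1→cld] = [T, T]
r1 m[φ2→snow] = [T, F]
r1 m[φ2→sprk] = [F, T]
r1 m[φ3→sun] = [T, F]
r1 m[φ3→sprk] = [F, T]
r1 m[φ4→fog] = [T, T]
r1 m[φ4→cld] = [T, T]
r1 m[φ5→ice] = [T, T]
r1 m[φ5→fog] = [T, T]
r1 m[φ6→wind] = [T, F]
r1 m[φ6→sprk] = [T, T]
r1 m[φ7→ice] = [F, T]
r1 m[φ7→wet] = [T, T]
r1 m[φ8→fog] = [T, T]
r1 m[φ9→cld] = [T, F]
r1 m[φ10→wet] = [T, F]
r1 m[φ11→fog] = [F, T]
r1 m[snow→φ0] = [T, T]
r1 m[snow→φ2] = [T, T]
r1 m[ice→φ5] = [T, T]
r1 m[ice→φ7] = [T, T]
r1 m[fog→φ4] = [T, T]
r1 m[fog→φ5] = [T, T]
r1 m[fog→φ8] = [T, T]
r1 m[fog→φ11] = [T, T]
r1 m[rain→φ0] = [T, T]
r1 m[rain→φ1] = [T, T]
r1 m[sun→φ3] = [T, T]
r1 m[wet→φ7] = [T, T]
r1 m[wet→φ10] = [T, T]
r1 m[wind→φ6] = [T, T]
r1 m[sprk→φ2] = [T, T]
r1 m[sprk→φ3] = [T, T]
r1 m[sprk→φ6] = [T, T]
r1 m[cld→φ1] = [T, T]
r1 m[cld→φ4] = [T, T]
r1 m[cld→φ9] = [T, T]
r2 m[φ0→snow] = [T, T]
r2 m[φ0→rain] = [T, F]
r2 m[φ1→rain] = [T, F]
r2 m[φ1→cld] = [T, T]
r2 m[φ2→snow] = [T, F]
r2 m[φ2→sprk] = [F, T]
r2 m[φ3→sun] = [T, F]
r2 m[φ3→sprk] = [F, T]
r2 m[φ4→fog] = [T, T]
r2 m[φ4→cld] = [T, T]
r2 m[φ5→ice] = [T, T]
r2 m[φ5→fog] = [T, T]
r2 m[φ6→wind] = [T, F]
r2 m[φ6→sprk] = [T, T]
r2 m[φ7→ice] = [F, T]
r2 m[φ7→wet] = [T, T]
r2 m[φ8→fog] = [T, T]
r2 m[φ9→cld] = [T, F]
r2 m[φ10→wet] = [T, F]
r2 m[φ11→fog] = [F, T]
r2 m[snow→φ0] = [T, F]
r2 m[snow→φ2] = [T, T]
r2 m[ice→φ5] = [F, T]
r2 m[ice→φ7] = [T, T]
r2 m[fog→φ4] = [F, T]
r2 m[fog→φ5] = [F, T]
r2 m[fog→φ8] = [F, T]
r2 m[fog→φ11] = [T, T]
r2 m[rain→φ0] = [T, F]
r2 m[rain→φ1] = [T, F]
r2 m[sun→φ3] = [T, T]
r2 m[wet→φ7] = [T, F]
r2 m[wet→φ10] = [T, T]
r2 m[wind→φ6] = [T, T]
r2 m[sprk→φ2] = [F, T]
r2 m[sprk→φ3] = [F, T]
r2 m[sprk→φ6] = [F, T]
r2 m[cld→φ1] = [T, F]
r2 m[cld→φ4] = [T, F]
r2 m[cld→φ9] = [T, T]
r3 m[φ0→snow] = [T, T]
r3 m[φ0→rain] = [T, F]
r3 m[φ1→rain] = [T, F]
r3 m[φ1→cld] = [T, T]
r3 m[φ2→snow] = [T, F]
r3 m[φ2→sprk] = [F, T]
r3 m[φ3→sun] = [T, F]
r3 m[φ3→sprk] = [F, T]
r3 m[φ4→fog] = [T, T]
r3 m[φ4→cld] = [T, T]
r3 m[φ5→ice] = [F, T]
r3 m[φ5→fog] = [T, T]
r3 m[φ6→wind] = [T, F]
r3 m[φ6→sprk] = [T, T]
r3 m[φ7→ice] = [F, T]
r3 m[φ7→wet] = [T, T]
r3 m[φ8→fog] = [T, T]
r3 m[φ9→cld] = [T, F]
r3 m[φ10→wet] = [T, F]
r3 m[φ11→fog] = [F, T]
r3 m[snow→φ0] = [T, F]
r3 m[snow→φ2] = [T, T]
r3 m[ice→φ5] = [F, T]
r3 m[ice→φ7] = [T, T]
r3 m[fog→φ4] = [F, T]
r3 m[fog→φ5] = [F, T]
r3 m[fog→φ8] = [F, T]
r3 m[fog→φ11] = [T, T]
r3 m[rain→φ0] = [T, F]
r3 m[rain→φ1] = [T, F]
r3 m[sun→φ3] = [T, T]
r3 m[wet→φ7] = [T, F]
r3 m[wet→φ10] = [T, T]
r3 m[wind→φ6] = [T, T]
r3 m[sprk→φ2] = [F, T]
r3 m[sprk→φ3] = [F, T]
r3 m[sprk→φ6] = [F, T]
r3 m[cld→φ1] = [T, F]
r3 m[cld→φ4] = [T, F]
r3 m[cld→φ9] = [T, T]
r4 m[φ0→snow] = [T, T]
r4 m[φ0→rain] = [T, F]
r4 m[φ1→rain] = [T, F]
r4 m[φ1→cld] = [T, T]
r4 m[φ2→snow] = [T, F]
r4 m[φ2→sprk] = [F, T]
r4 m[φ3→sun] = [T, F]
r4 m[φ3→sprk] = [F, T]
r4 m[φ4→fog] = [T, T]
r4 m[φ4→cld] = [T, T]
r4 m[φ5→ice] = [F, T]
r4 m[φ5→fog] = [T, T]
r4 m[φ6→wind] = [T, F]
r4 m[φ6→sprk] = [T, T]
r4 m[φ7→ice] = [F, T]
r4 m[φ7→wet] = [T, T]
r4 m[φ8→fog] = [T, T]
r4 m[φ9→cld] = [T, F]
r4 m[φ10→wet] = [T, F]
r4 m[φ11→fog] = [F, T]
r4 m[snow→φ0] = [T, F]
r4 m[snow→φ2] = [T, T]
r4 m[ice→φ5] = [F, T]
r4 m[ice→φ7] = [F, T]
r4 m[fog→φ4] = [F, T]
r4 m[fog→φ5] = [F, T]
r4 m[fog→φ8] = [F, T]
r4 m[fog→φ11] = [T, T]
r4 m[rain→φ0] = [T, F]
r4 m[rain→φ1] = [T, F]
r4 m[sun→φ3] = [T, T]
r4 m[wet→φ7] = [T, F]
r4 m[wet→φ10] = [T, T]
r4 m[wind→φ6] = [T, T]
r4 m[sprk→φ2] = [F, T]
r4 m[sprk→φ3] = [F, T]
r4 m[sprk→φ6] = [F, T]
r4 m[cld→φ1] = [T, F]
r4 m[cld→φ4] = [T, F]
r4 m[cld→φ9] = [T, T]
r5 m[φ0→snow] = [T, T]
r5 m[φ0→rain] = [T, F]
r5 m[φ1→rain] = [T, F]
r5 m[φ1→cld] = [T, T]
r5 m[φ2→snow] = [T, F]
r5 m[φ2→sprk] = [F, T]
r5 m[φ3→sun] = [T, F]
r5 m[φ3→sprk] = [F, T]
r5 m[φ4→fog] = [T, T]
r5 m[φ4→cld] = [T, T]
r5 m[φ5→ice] = [F, T]
r5 m[φ5→fog] = [T, T]
r5 m[φ6→wind] = [T, F]
r5 m[φ6→sprk] = [T, T]
r5 m[φ7→ice] = [F, T]
r5 m[φ7→wet] = [T, T]
r5 m[φ8→fog] = [T, T]
r5 m[φ9→cld] = [T, F]
r5 m[φ10→wet] = [T, F]
r5 m[φ11→fog] = [F, T]
r5 m[snow→φ0] = [T, F]
r5 m[snow→φ2] = [T, T]
r5 m[ice→φ5] = [F, T]
r5 m[ice→φ7] = [F, T]
r5 m[fog→φ4] = [F, T]
r5 m[fog→φ5] = [F, T]
r5 m[fog→φ8] = [F, T]
r5 m[fog→φ11] = [T, T]
r5 m[rain→φ0] = [T, F]
r5 m[rain→φ1] = [T, F]
r5 m[sun→φ3] = [T, T]
r5 m[wet→φ7] = [T, F]
r5 m[wet→φ10] = [T, T]
r5 m[wind→φ6] = [T, T]
r5 m[sprk→φ2] = [F, T]
r5 m[sprk→φ3] = [F, T]
r5 m[sprk→φ6] = [F, T]
r5 m[cld→φ1] = [T, F]
r5 m[cld→φ4] = [T, F]
r5 m[cld→φ9] = [T, T]
fixed point reached at round 5
b[ice] = ⊗ incoming = [F, T]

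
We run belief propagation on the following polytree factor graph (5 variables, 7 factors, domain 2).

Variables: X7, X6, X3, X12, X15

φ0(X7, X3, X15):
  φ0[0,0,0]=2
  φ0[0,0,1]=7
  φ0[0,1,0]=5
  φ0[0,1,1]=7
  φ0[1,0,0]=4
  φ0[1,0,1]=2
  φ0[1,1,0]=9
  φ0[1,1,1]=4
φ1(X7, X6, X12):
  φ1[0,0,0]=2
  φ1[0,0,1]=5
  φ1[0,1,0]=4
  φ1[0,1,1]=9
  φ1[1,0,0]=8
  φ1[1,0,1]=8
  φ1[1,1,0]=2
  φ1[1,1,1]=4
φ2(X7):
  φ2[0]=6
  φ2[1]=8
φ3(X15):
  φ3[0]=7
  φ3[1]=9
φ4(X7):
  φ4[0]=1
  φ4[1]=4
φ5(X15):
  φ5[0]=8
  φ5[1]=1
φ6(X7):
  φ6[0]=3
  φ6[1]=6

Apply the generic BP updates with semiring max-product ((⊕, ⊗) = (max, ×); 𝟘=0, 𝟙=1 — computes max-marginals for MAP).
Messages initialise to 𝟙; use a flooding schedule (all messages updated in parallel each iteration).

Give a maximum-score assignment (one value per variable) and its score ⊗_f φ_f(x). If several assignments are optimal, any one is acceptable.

init: all messages = 𝟙 over 2 values
r1 m[φ0→X7] = [7, 9]
r1 m[φ0→X3] = [7, 9]
r1 m[φ0→X15] = [9, 7]
r1 m[φ1→X7] = [9, 8]
r1 m[φ1→X6] = [8, 9]
r1 m[φ1→X12] = [8, 9]
r1 m[φ2→X7] = [6, 8]
r1 m[φ3→X15] = [7, 9]
r1 m[φ4→X7] = [1, 4]
r1 m[φ5→X15] = [8, 1]
r1 m[φ6→X7] = [3, 6]
r1 m[X7→φ0] = [1, 1]
r1 m[X7→φ1] = [1, 1]
r1 m[X7→φ2] = [1, 1]
r1 m[X7→φ4] = [1, 1]
r1 m[X7→φ6] = [1, 1]
r1 m[X6→φ1] = [1, 1]
r1 m[X3→φ0] = [1, 1]
r1 m[X12→φ1] = [1, 1]
r1 m[X15→φ0] = [1, 1]
r1 m[X15→φ3] = [1, 1]
r1 m[X15→φ5] = [1, 1]
r2 m[φ0→X7] = [7, 9]
r2 m[φ0→X3] = [7, 9]
r2 m[φ0→X15] = [9, 7]
r2 m[φ1→X7] = [9, 8]
r2 m[φ1→X6] = [8, 9]
r2 m[φ1→X12] = [8, 9]
r2 m[φ2→X7] = [6, 8]
r2 m[φ3→X15] = [7, 9]
r2 m[φ4→X7] = [1, 4]
r2 m[φ5→X15] = [8, 1]
r2 m[φ6→X7] = [3, 6]
r2 m[X7→φ0] = [162, 1536]
r2 m[X7→φ1] = [126, 1728]
r2 m[X7→φ2] = [189, 1728]
r2 m[X7→φ4] = [1134, 3456]
r2 m[X7→φ6] = [378, 2304]
r2 m[X6→φ1] = [1, 1]
r2 m[X3→φ0] = [1, 1]
r2 m[X12→φ1] = [1, 1]
r2 m[X15→φ0] = [56, 9]
r2 m[X15→φ3] = [72, 7]
r2 m[X15→φ5] = [63, 63]
r3 m[φ0→X7] = [280, 504]
r3 m[φ0→X3] = [344064, 774144]
r3 m[φ0→X15] = [13824, 6144]
r3 m[φ1→X7] = [9, 8]
r3 m[φ1→X6] = [13824, 6912]
r3 m[φ1→X12] = [13824, 13824]
r3 m[φ2→X7] = [6, 8]
r3 m[φ3→X15] = [7, 9]
r3 m[φ4→X7] = [1, 4]
r3 m[φ5→X15] = [8, 1]
r3 m[φ6→X7] = [3, 6]
r3 m[X7→φ0] = [162, 1536]
r3 m[X7→φ1] = [126, 1728]
r3 m[X7→φ2] = [189, 1728]
r3 m[X7→φ4] = [1134, 3456]
r3 m[X7→φ6] = [378, 2304]
r3 m[X6→φ1] = [1, 1]
r3 m[X3→φ0] = [1, 1]
r3 m[X12→φ1] = [1, 1]
r3 m[X15→φ0] = [56, 9]
r3 m[X15→φ3] = [72, 7]
r3 m[X15→φ5] = [63, 63]
r4 m[φ0→X7] = [280, 504]
r4 m[φ0→X3] = [344064, 774144]
r4 m[φ0→X15] = [13824, 6144]
r4 m[φ1→X7] = [9, 8]
r4 m[φ1→X6] = [13824, 6912]
r4 m[φ1→X12] = [13824, 13824]
r4 m[φ2→X7] = [6, 8]
r4 m[φ3→X15] = [7, 9]
r4 m[φ4→X7] = [1, 4]
r4 m[φ5→X15] = [8, 1]
r4 m[φ6→X7] = [3, 6]
r4 m[X7→φ0] = [162, 1536]
r4 m[X7→φ1] = [5040, 96768]
r4 m[X7→φ2] = [7560, 96768]
r4 m[X7→φ4] = [45360, 193536]
r4 m[X7→φ6] = [15120, 129024]
r4 m[X6→φ1] = [1, 1]
r4 m[X3→φ0] = [1, 1]
r4 m[X12→φ1] = [1, 1]
r4 m[X15→φ0] = [56, 9]
r4 m[X15→φ3] = [110592, 6144]
r4 m[X15→φ5] = [96768, 55296]
r5 m[φ0→X7] = [280, 504]
r5 m[φ0→X3] = [344064, 774144]
r5 m[φ0→X15] = [13824, 6144]
r5 m[φ1→X7] = [9, 8]
r5 m[φ1→X6] = [774144, 387072]
r5 m[φ1→X12] = [774144, 774144]
r5 m[φ2→X7] = [6, 8]
r5 m[φ3→X15] = [7, 9]
r5 m[φ4→X7] = [1, 4]
r5 m[φ5→X15] = [8, 1]
r5 m[φ6→X7] = [3, 6]
r5 m[X7→φ0] = [162, 1536]
r5 m[X7→φ1] = [5040, 96768]
r5 m[X7→φ2] = [7560, 96768]
r5 m[X7→φ4] = [45360, 193536]
r5 m[X7→φ6] = [15120, 129024]
r5 m[X6→φ1] = [1, 1]
r5 m[X3→φ0] = [1, 1]
r5 m[X12→φ1] = [1, 1]
r5 m[X15→φ0] = [56, 9]
r5 m[X15→φ3] = [110592, 6144]
r5 m[X15→φ5] = [96768, 55296]
r6 m[φ0→X7] = [280, 504]
r6 m[φ0→X3] = [344064, 774144]
r6 m[φ0→X15] = [13824, 6144]
r6 m[φ1→X7] = [9, 8]
r6 m[φ1→X6] = [774144, 387072]
r6 m[φ1→X12] = [774144, 774144]
r6 m[φ2→X7] = [6, 8]
r6 m[φ3→X15] = [7, 9]
r6 m[φ4→X7] = [1, 4]
r6 m[φ5→X15] = [8, 1]
r6 m[φ6→X7] = [3, 6]
r6 m[X7→φ0] = [162, 1536]
r6 m[X7→φ1] = [5040, 96768]
r6 m[X7→φ2] = [7560, 96768]
r6 m[X7→φ4] = [45360, 193536]
r6 m[X7→φ6] = [15120, 129024]
r6 m[X6→φ1] = [1, 1]
r6 m[X3→φ0] = [1, 1]
r6 m[X12→φ1] = [1, 1]
r6 m[X15→φ0] = [56, 9]
r6 m[X15→φ3] = [110592, 6144]
r6 m[X15→φ5] = [96768, 55296]
fixed point reached at round 6
traceback from X7: (X7=1, X6=0, X3=1, X12=0, X15=0), score=774144

assignment: (X7=1, X6=0, X3=1, X12=0, X15=0); score = 774144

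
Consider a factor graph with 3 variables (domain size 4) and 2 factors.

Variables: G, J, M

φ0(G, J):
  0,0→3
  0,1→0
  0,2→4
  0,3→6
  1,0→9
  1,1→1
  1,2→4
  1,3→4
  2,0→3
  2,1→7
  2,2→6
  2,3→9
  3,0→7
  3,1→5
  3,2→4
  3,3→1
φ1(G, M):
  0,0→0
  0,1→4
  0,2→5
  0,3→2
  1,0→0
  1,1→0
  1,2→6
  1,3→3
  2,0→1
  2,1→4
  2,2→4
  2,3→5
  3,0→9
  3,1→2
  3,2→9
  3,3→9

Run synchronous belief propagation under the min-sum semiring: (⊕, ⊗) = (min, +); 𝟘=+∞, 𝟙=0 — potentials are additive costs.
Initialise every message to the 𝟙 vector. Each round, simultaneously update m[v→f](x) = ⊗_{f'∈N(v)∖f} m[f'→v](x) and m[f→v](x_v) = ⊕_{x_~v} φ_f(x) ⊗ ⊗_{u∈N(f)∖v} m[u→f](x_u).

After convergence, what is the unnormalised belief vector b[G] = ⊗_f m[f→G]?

b[G] = [0, 1, 4, 3]

init: all messages = 𝟙 over 4 values
r1 m[φ0→G] = [0, 1, 3, 1]
r1 m[φ0→J] = [3, 0, 4, 1]
r1 m[φ1→G] = [0, 0, 1, 2]
r1 m[φ1→M] = [0, 0, 4, 2]
r1 m[G→φ0] = [0, 0, 0, 0]
r1 m[G→φ1] = [0, 0, 0, 0]
r1 m[J→φ0] = [0, 0, 0, 0]
r1 m[M→φ1] = [0, 0, 0, 0]
r2 m[φ0→G] = [0, 1, 3, 1]
r2 m[φ0→J] = [3, 0, 4, 1]
r2 m[φ1→G] = [0, 0, 1, 2]
r2 m[φ1→M] = [0, 0, 4, 2]
r2 m[G→φ0] = [0, 0, 1, 2]
r2 m[G→φ1] = [0, 1, 3, 1]
r2 m[J→φ0] = [0, 0, 0, 0]
r2 m[M→φ1] = [0, 0, 0, 0]
r3 m[φ0→G] = [0, 1, 3, 1]
r3 m[φ0→J] = [3, 0, 4, 3]
r3 m[φ1→G] = [0, 0, 1, 2]
r3 m[φ1→M] = [0, 1, 5, 2]
r3 m[G→φ0] = [0, 0, 1, 2]
r3 m[G→φ1] = [0, 1, 3, 1]
r3 m[J→φ0] = [0, 0, 0, 0]
r3 m[M→φ1] = [0, 0, 0, 0]
r4 m[φ0→G] = [0, 1, 3, 1]
r4 m[φ0→J] = [3, 0, 4, 3]
r4 m[φ1→G] = [0, 0, 1, 2]
r4 m[φ1→M] = [0, 1, 5, 2]
r4 m[G→φ0] = [0, 0, 1, 2]
r4 m[G→φ1] = [0, 1, 3, 1]
r4 m[J→φ0] = [0, 0, 0, 0]
r4 m[M→φ1] = [0, 0, 0, 0]
fixed point reached at round 4
b[G] = ⊗ incoming = [0, 1, 4, 3]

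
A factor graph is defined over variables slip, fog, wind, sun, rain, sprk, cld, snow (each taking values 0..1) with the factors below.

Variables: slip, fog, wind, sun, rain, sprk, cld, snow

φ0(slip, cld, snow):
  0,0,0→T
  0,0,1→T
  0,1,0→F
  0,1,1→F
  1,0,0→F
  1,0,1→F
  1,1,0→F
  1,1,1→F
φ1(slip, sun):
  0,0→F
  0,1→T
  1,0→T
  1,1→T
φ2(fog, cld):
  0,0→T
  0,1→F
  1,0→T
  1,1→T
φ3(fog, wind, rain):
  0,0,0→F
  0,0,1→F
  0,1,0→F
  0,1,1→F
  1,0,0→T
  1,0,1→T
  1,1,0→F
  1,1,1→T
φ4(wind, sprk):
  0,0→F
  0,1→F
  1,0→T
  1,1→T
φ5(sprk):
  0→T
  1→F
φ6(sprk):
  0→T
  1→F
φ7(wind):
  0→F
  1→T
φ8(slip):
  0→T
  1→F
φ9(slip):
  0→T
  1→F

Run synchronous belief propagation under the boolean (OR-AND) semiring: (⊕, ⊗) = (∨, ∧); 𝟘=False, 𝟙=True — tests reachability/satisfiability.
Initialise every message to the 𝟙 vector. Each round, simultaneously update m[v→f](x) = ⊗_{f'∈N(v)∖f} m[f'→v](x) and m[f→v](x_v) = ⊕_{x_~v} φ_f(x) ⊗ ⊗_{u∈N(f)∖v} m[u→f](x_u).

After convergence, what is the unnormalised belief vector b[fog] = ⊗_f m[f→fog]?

b[fog] = [F, T]

init: all messages = 𝟙 over 2 values
r1 m[φ0→slip] = [T, F]
r1 m[φ0→cld] = [T, F]
r1 m[φ0→snow] = [T, T]
r1 m[φ1→slip] = [T, T]
r1 m[φ1→sun] = [T, T]
r1 m[φ2→fog] = [T, T]
r1 m[φ2→cld] = [T, T]
r1 m[φ3→fog] = [F, T]
r1 m[φ3→wind] = [T, T]
r1 m[φ3→rain] = [T, T]
r1 m[φ4→wind] = [F, T]
r1 m[φ4→sprk] = [T, T]
r1 m[φ5→sprk] = [T, F]
r1 m[φ6→sprk] = [T, F]
r1 m[φ7→wind] = [F, T]
r1 m[φ8→slip] = [T, F]
r1 m[φ9→slip] = [T, F]
r1 m[slip→φ0] = [T, T]
r1 m[slip→φ1] = [T, T]
r1 m[slip→φ8] = [T, T]
r1 m[slip→φ9] = [T, T]
r1 m[fog→φ2] = [T, T]
r1 m[fog→φ3] = [T, T]
r1 m[wind→φ3] = [T, T]
r1 m[wind→φ4] = [T, T]
r1 m[wind→φ7] = [T, T]
r1 m[sun→φ1] = [T, T]
r1 m[rain→φ3] = [T, T]
r1 m[sprk→φ4] = [T, T]
r1 m[sprk→φ5] = [T, T]
r1 m[sprk→φ6] = [T, T]
r1 m[cld→φ0] = [T, T]
r1 m[cld→φ2] = [T, T]
r1 m[snow→φ0] = [T, T]
r2 m[φ0→slip] = [T, F]
r2 m[φ0→cld] = [T, F]
r2 m[φ0→snow] = [T, T]
r2 m[φ1→slip] = [T, T]
r2 m[φ1→sun] = [T, T]
r2 m[φ2→fog] = [T, T]
r2 m[φ2→cld] = [T, T]
r2 m[φ3→fog] = [F, T]
r2 m[φ3→wind] = [T, T]
r2 m[φ3→rain] = [T, T]
r2 m[φ4→wind] = [F, T]
r2 m[φ4→sprk] = [T, T]
r2 m[φ5→sprk] = [T, F]
r2 m[φ6→sprk] = [T, F]
r2 m[φ7→wind] = [F, T]
r2 m[φ8→slip] = [T, F]
r2 m[φ9→slip] = [T, F]
r2 m[slip→φ0] = [T, F]
r2 m[slip→φ1] = [T, F]
r2 m[slip→φ8] = [T, F]
r2 m[slip→φ9] = [T, F]
r2 m[fog→φ2] = [F, T]
r2 m[fog→φ3] = [T, T]
r2 m[wind→φ3] = [F, T]
r2 m[wind→φ4] = [F, T]
r2 m[wind→φ7] = [F, T]
r2 m[sun→φ1] = [T, T]
r2 m[rain→φ3] = [T, T]
r2 m[sprk→φ4] = [T, F]
r2 m[sprk→φ5] = [T, F]
r2 m[sprk→φ6] = [T, F]
r2 m[cld→φ0] = [T, T]
r2 m[cld→φ2] = [T, F]
r2 m[snow→φ0] = [T, T]
r3 m[φ0→slip] = [T, F]
r3 m[φ0→cld] = [T, F]
r3 m[φ0→snow] = [T, T]
r3 m[φ1→slip] = [T, T]
r3 m[φ1→sun] = [F, T]
r3 m[φ2→fog] = [T, T]
r3 m[φ2→cld] = [T, T]
r3 m[φ3→fog] = [F, T]
r3 m[φ3→wind] = [T, T]
r3 m[φ3→rain] = [F, T]
r3 m[φ4→wind] = [F, T]
r3 m[φ4→sprk] = [T, T]
r3 m[φ5→sprk] = [T, F]
r3 m[φ6→sprk] = [T, F]
r3 m[φ7→wind] = [F, T]
r3 m[φ8→slip] = [T, F]
r3 m[φ9→slip] = [T, F]
r3 m[slip→φ0] = [T, F]
r3 m[slip→φ1] = [T, F]
r3 m[slip→φ8] = [T, F]
r3 m[slip→φ9] = [T, F]
r3 m[fog→φ2] = [F, T]
r3 m[fog→φ3] = [T, T]
r3 m[wind→φ3] = [F, T]
r3 m[wind→φ4] = [F, T]
r3 m[wind→φ7] = [F, T]
r3 m[sun→φ1] = [T, T]
r3 m[rain→φ3] = [T, T]
r3 m[sprk→φ4] = [T, F]
r3 m[sprk→φ5] = [T, F]
r3 m[sprk→φ6] = [T, F]
r3 m[cld→φ0] = [T, T]
r3 m[cld→φ2] = [T, F]
r3 m[snow→φ0] = [T, T]
r4 m[φ0→slip] = [T, F]
r4 m[φ0→cld] = [T, F]
r4 m[φ0→snow] = [T, T]
r4 m[φ1→slip] = [T, T]
r4 m[φ1→sun] = [F, T]
r4 m[φ2→fog] = [T, T]
r4 m[φ2→cld] = [T, T]
r4 m[φ3→fog] = [F, T]
r4 m[φ3→wind] = [T, T]
r4 m[φ3→rain] = [F, T]
r4 m[φ4→wind] = [F, T]
r4 m[φ4→sprk] = [T, T]
r4 m[φ5→sprk] = [T, F]
r4 m[φ6→sprk] = [T, F]
r4 m[φ7→wind] = [F, T]
r4 m[φ8→slip] = [T, F]
r4 m[φ9→slip] = [T, F]
r4 m[slip→φ0] = [T, F]
r4 m[slip→φ1] = [T, F]
r4 m[slip→φ8] = [T, F]
r4 m[slip→φ9] = [T, F]
r4 m[fog→φ2] = [F, T]
r4 m[fog→φ3] = [T, T]
r4 m[wind→φ3] = [F, T]
r4 m[wind→φ4] = [F, T]
r4 m[wind→φ7] = [F, T]
r4 m[sun→φ1] = [T, T]
r4 m[rain→φ3] = [T, T]
r4 m[sprk→φ4] = [T, F]
r4 m[sprk→φ5] = [T, F]
r4 m[sprk→φ6] = [T, F]
r4 m[cld→φ0] = [T, T]
r4 m[cld→φ2] = [T, F]
r4 m[snow→φ0] = [T, T]
fixed point reached at round 4
b[fog] = ⊗ incoming = [F, T]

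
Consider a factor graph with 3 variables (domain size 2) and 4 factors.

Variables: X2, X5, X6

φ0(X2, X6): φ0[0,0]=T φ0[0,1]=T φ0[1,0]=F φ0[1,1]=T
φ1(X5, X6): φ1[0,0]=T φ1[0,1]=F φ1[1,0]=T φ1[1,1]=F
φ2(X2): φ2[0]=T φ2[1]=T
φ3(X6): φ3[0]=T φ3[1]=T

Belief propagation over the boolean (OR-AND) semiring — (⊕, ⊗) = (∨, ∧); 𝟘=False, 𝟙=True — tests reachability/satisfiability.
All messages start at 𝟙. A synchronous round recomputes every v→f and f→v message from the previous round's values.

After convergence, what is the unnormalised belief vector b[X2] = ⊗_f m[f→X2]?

b[X2] = [T, F]

init: all messages = 𝟙 over 2 values
r1 m[φ0→X2] = [T, T]
r1 m[φ0→X6] = [T, T]
r1 m[φ1→X5] = [T, T]
r1 m[φ1→X6] = [T, F]
r1 m[φ2→X2] = [T, T]
r1 m[φ3→X6] = [T, T]
r1 m[X2→φ0] = [T, T]
r1 m[X2→φ2] = [T, T]
r1 m[X5→φ1] = [T, T]
r1 m[X6→φ0] = [T, T]
r1 m[X6→φ1] = [T, T]
r1 m[X6→φ3] = [T, T]
r2 m[φ0→X2] = [T, T]
r2 m[φ0→X6] = [T, T]
r2 m[φ1→X5] = [T, T]
r2 m[φ1→X6] = [T, F]
r2 m[φ2→X2] = [T, T]
r2 m[φ3→X6] = [T, T]
r2 m[X2→φ0] = [T, T]
r2 m[X2→φ2] = [T, T]
r2 m[X5→φ1] = [T, T]
r2 m[X6→φ0] = [T, F]
r2 m[X6→φ1] = [T, T]
r2 m[X6→φ3] = [T, F]
r3 m[φ0→X2] = [T, F]
r3 m[φ0→X6] = [T, T]
r3 m[φ1→X5] = [T, T]
r3 m[φ1→X6] = [T, F]
r3 m[φ2→X2] = [T, T]
r3 m[φ3→X6] = [T, T]
r3 m[X2→φ0] = [T, T]
r3 m[X2→φ2] = [T, T]
r3 m[X5→φ1] = [T, T]
r3 m[X6→φ0] = [T, F]
r3 m[X6→φ1] = [T, T]
r3 m[X6→φ3] = [T, F]
r4 m[φ0→X2] = [T, F]
r4 m[φ0→X6] = [T, T]
r4 m[φ1→X5] = [T, T]
r4 m[φ1→X6] = [T, F]
r4 m[φ2→X2] = [T, T]
r4 m[φ3→X6] = [T, T]
r4 m[X2→φ0] = [T, T]
r4 m[X2→φ2] = [T, F]
r4 m[X5→φ1] = [T, T]
r4 m[X6→φ0] = [T, F]
r4 m[X6→φ1] = [T, T]
r4 m[X6→φ3] = [T, F]
r5 m[φ0→X2] = [T, F]
r5 m[φ0→X6] = [T, T]
r5 m[φ1→X5] = [T, T]
r5 m[φ1→X6] = [T, F]
r5 m[φ2→X2] = [T, T]
r5 m[φ3→X6] = [T, T]
r5 m[X2→φ0] = [T, T]
r5 m[X2→φ2] = [T, F]
r5 m[X5→φ1] = [T, T]
r5 m[X6→φ0] = [T, F]
r5 m[X6→φ1] = [T, T]
r5 m[X6→φ3] = [T, F]
fixed point reached at round 5
b[X2] = ⊗ incoming = [T, F]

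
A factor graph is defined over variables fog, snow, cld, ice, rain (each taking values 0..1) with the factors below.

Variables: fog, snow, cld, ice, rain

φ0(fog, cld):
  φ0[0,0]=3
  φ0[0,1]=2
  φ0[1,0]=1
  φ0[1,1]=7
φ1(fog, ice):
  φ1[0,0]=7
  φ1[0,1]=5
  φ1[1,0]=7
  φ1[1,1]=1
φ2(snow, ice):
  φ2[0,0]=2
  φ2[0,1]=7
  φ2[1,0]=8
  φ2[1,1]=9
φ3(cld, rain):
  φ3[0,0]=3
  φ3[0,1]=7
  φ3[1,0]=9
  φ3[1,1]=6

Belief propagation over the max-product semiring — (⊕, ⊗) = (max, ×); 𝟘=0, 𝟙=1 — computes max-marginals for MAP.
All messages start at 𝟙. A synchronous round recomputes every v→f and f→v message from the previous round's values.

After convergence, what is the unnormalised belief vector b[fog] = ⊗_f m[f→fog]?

b[fog] = [1176, 3528]

init: all messages = 𝟙 over 2 values
r1 m[φ0→fog] = [3, 7]
r1 m[φ0→cld] = [3, 7]
r1 m[φ1→fog] = [7, 7]
r1 m[φ1→ice] = [7, 5]
r1 m[φ2→snow] = [7, 9]
r1 m[φ2→ice] = [8, 9]
r1 m[φ3→cld] = [7, 9]
r1 m[φ3→rain] = [9, 7]
r1 m[fog→φ0] = [1, 1]
r1 m[fog→φ1] = [1, 1]
r1 m[snow→φ2] = [1, 1]
r1 m[cld→φ0] = [1, 1]
r1 m[cld→φ3] = [1, 1]
r1 m[ice→φ1] = [1, 1]
r1 m[ice→φ2] = [1, 1]
r1 m[rain→φ3] = [1, 1]
r2 m[φ0→fog] = [3, 7]
r2 m[φ0→cld] = [3, 7]
r2 m[φ1→fog] = [7, 7]
r2 m[φ1→ice] = [7, 5]
r2 m[φ2→snow] = [7, 9]
r2 m[φ2→ice] = [8, 9]
r2 m[φ3→cld] = [7, 9]
r2 m[φ3→rain] = [9, 7]
r2 m[fog→φ0] = [7, 7]
r2 m[fog→φ1] = [3, 7]
r2 m[snow→φ2] = [1, 1]
r2 m[cld→φ0] = [7, 9]
r2 m[cld→φ3] = [3, 7]
r2 m[ice→φ1] = [8, 9]
r2 m[ice→φ2] = [7, 5]
r2 m[rain→φ3] = [1, 1]
r3 m[φ0→fog] = [21, 63]
r3 m[φ0→cld] = [21, 49]
r3 m[φ1→fog] = [56, 56]
r3 m[φ1→ice] = [49, 15]
r3 m[φ2→snow] = [35, 56]
r3 m[φ2→ice] = [8, 9]
r3 m[φ3→cld] = [7, 9]
r3 m[φ3→rain] = [63, 42]
r3 m[fog→φ0] = [7, 7]
r3 m[fog→φ1] = [3, 7]
r3 m[snow→φ2] = [1, 1]
r3 m[cld→φ0] = [7, 9]
r3 m[cld→φ3] = [3, 7]
r3 m[ice→φ1] = [8, 9]
r3 m[ice→φ2] = [7, 5]
r3 m[rain→φ3] = [1, 1]
r4 m[φ0→fog] = [21, 63]
r4 m[φ0→cld] = [21, 49]
r4 m[φ1→fog] = [56, 56]
r4 m[φ1→ice] = [49, 15]
r4 m[φ2→snow] = [35, 56]
r4 m[φ2→ice] = [8, 9]
r4 m[φ3→cld] = [7, 9]
r4 m[φ3→rain] = [63, 42]
r4 m[fog→φ0] = [56, 56]
r4 m[fog→φ1] = [21, 63]
r4 m[snow→φ2] = [1, 1]
r4 m[cld→φ0] = [7, 9]
r4 m[cld→φ3] = [21, 49]
r4 m[ice→φ1] = [8, 9]
r4 m[ice→φ2] = [49, 15]
r4 m[rain→φ3] = [1, 1]
r5 m[φ0→fog] = [21, 63]
r5 m[φ0→cld] = [168, 392]
r5 m[φ1→fog] = [56, 56]
r5 m[φ1→ice] = [441, 105]
r5 m[φ2→snow] = [105, 392]
r5 m[φ2→ice] = [8, 9]
r5 m[φ3→cld] = [7, 9]
r5 m[φ3→rain] = [441, 294]
r5 m[fog→φ0] = [56, 56]
r5 m[fog→φ1] = [21, 63]
r5 m[snow→φ2] = [1, 1]
r5 m[cld→φ0] = [7, 9]
r5 m[cld→φ3] = [21, 49]
r5 m[ice→φ1] = [8, 9]
r5 m[ice→φ2] = [49, 15]
r5 m[rain→φ3] = [1, 1]
r6 m[φ0→fog] = [21, 63]
r6 m[φ0→cld] = [168, 392]
r6 m[φ1→fog] = [56, 56]
r6 m[φ1→ice] = [441, 105]
r6 m[φ2→snow] = [105, 392]
r6 m[φ2→ice] = [8, 9]
r6 m[φ3→cld] = [7, 9]
r6 m[φ3→rain] = [441, 294]
r6 m[fog→φ0] = [56, 56]
r6 m[fog→φ1] = [21, 63]
r6 m[snow→φ2] = [1, 1]
r6 m[cld→φ0] = [7, 9]
r6 m[cld→φ3] = [168, 392]
r6 m[ice→φ1] = [8, 9]
r6 m[ice→φ2] = [441, 105]
r6 m[rain→φ3] = [1, 1]
r7 m[φ0→fog] = [21, 63]
r7 m[φ0→cld] = [168, 392]
r7 m[φ1→fog] = [56, 56]
r7 m[φ1→ice] = [441, 105]
r7 m[φ2→snow] = [882, 3528]
r7 m[φ2→ice] = [8, 9]
r7 m[φ3→cld] = [7, 9]
r7 m[φ3→rain] = [3528, 2352]
r7 m[fog→φ0] = [56, 56]
r7 m[fog→φ1] = [21, 63]
r7 m[snow→φ2] = [1, 1]
r7 m[cld→φ0] = [7, 9]
r7 m[cld→φ3] = [168, 392]
r7 m[ice→φ1] = [8, 9]
r7 m[ice→φ2] = [441, 105]
r7 m[rain→φ3] = [1, 1]
r8 m[φ0→fog] = [21, 63]
r8 m[φ0→cld] = [168, 392]
r8 m[φ1→fog] = [56, 56]
r8 m[φ1→ice] = [441, 105]
r8 m[φ2→snow] = [882, 3528]
r8 m[φ2→ice] = [8, 9]
r8 m[φ3→cld] = [7, 9]
r8 m[φ3→rain] = [3528, 2352]
r8 m[fog→φ0] = [56, 56]
r8 m[fog→φ1] = [21, 63]
r8 m[snow→φ2] = [1, 1]
r8 m[cld→φ0] = [7, 9]
r8 m[cld→φ3] = [168, 392]
r8 m[ice→φ1] = [8, 9]
r8 m[ice→φ2] = [441, 105]
r8 m[rain→φ3] = [1, 1]
fixed point reached at round 8
b[fog] = ⊗ incoming = [1176, 3528]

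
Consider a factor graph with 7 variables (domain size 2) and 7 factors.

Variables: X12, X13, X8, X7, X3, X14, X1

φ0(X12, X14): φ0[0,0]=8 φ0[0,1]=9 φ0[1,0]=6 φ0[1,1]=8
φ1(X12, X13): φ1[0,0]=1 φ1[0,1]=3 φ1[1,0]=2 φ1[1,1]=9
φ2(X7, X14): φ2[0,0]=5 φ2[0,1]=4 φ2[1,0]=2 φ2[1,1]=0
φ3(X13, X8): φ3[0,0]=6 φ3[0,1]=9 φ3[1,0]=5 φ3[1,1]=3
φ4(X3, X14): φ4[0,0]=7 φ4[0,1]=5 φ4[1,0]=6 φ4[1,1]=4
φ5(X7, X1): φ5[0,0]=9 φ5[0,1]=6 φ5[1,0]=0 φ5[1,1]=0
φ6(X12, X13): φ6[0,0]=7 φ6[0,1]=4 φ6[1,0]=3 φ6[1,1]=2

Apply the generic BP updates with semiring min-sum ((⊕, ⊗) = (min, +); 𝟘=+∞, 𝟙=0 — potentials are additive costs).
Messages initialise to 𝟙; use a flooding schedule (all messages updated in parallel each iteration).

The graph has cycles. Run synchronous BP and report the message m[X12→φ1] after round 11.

init: all messages = 𝟙 over 2 values
r1 m[φ0→X12] = [8, 6]
r1 m[φ0→X14] = [6, 8]
r1 m[φ1→X12] = [1, 2]
r1 m[φ1→X13] = [1, 3]
r1 m[φ2→X7] = [4, 0]
r1 m[φ2→X14] = [2, 0]
r1 m[φ3→X13] = [6, 3]
r1 m[φ3→X8] = [5, 3]
r1 m[φ4→X3] = [5, 4]
r1 m[φ4→X14] = [6, 4]
r1 m[φ5→X7] = [6, 0]
r1 m[φ5→X1] = [0, 0]
r1 m[φ6→X12] = [4, 2]
r1 m[φ6→X13] = [3, 2]
r1 m[X12→φ0] = [0, 0]
r1 m[X12→φ1] = [0, 0]
r1 m[X12→φ6] = [0, 0]
r1 m[X13→φ1] = [0, 0]
r1 m[X13→φ3] = [0, 0]
r1 m[X13→φ6] = [0, 0]
r1 m[X8→φ3] = [0, 0]
r1 m[X7→φ2] = [0, 0]
r1 m[X7→φ5] = [0, 0]
r1 m[X3→φ4] = [0, 0]
r1 m[X14→φ0] = [0, 0]
r1 m[X14→φ2] = [0, 0]
r1 m[X14→φ4] = [0, 0]
r1 m[X1→φ5] = [0, 0]
r2 m[φ0→X12] = [8, 6]
r2 m[φ0→X14] = [6, 8]
r2 m[φ1→X12] = [1, 2]
r2 m[φ1→X13] = [1, 3]
r2 m[φ2→X7] = [4, 0]
r2 m[φ2→X14] = [2, 0]
r2 m[φ3→X13] = [6, 3]
r2 m[φ3→X8] = [5, 3]
r2 m[φ4→X3] = [5, 4]
r2 m[φ4→X14] = [6, 4]
r2 m[φ5→X7] = [6, 0]
r2 m[φ5→X1] = [0, 0]
r2 m[φ6→X12] = [4, 2]
r2 m[φ6→X13] = [3, 2]
r2 m[X12→φ0] = [5, 4]
r2 m[X12→φ1] = [12, 8]
r2 m[X12→φ6] = [9, 8]
r2 m[X13→φ1] = [9, 5]
r2 m[X13→φ3] = [4, 5]
r2 m[X13→φ6] = [7, 6]
r2 m[X8→φ3] = [0, 0]
r2 m[X7→φ2] = [6, 0]
r2 m[X7→φ5] = [4, 0]
r2 m[X3→φ4] = [0, 0]
r2 m[X14→φ0] = [8, 4]
r2 m[X14→φ2] = [12, 12]
r2 m[X14→φ4] = [8, 8]
r2 m[X1→φ5] = [0, 0]
r3 m[φ0→X12] = [13, 12]
r3 m[φ0→X14] = [10, 12]
r3 m[φ1→X12] = [8, 11]
r3 m[φ1→X13] = [10, 15]
r3 m[φ2→X7] = [16, 12]
r3 m[φ2→X14] = [2, 0]
r3 m[φ3→X13] = [6, 3]
r3 m[φ3→X8] = [10, 8]
r3 m[φ4→X3] = [13, 12]
r3 m[φ4→X14] = [6, 4]
r3 m[φ5→X7] = [6, 0]
r3 m[φ5→X1] = [0, 0]
r3 m[φ6→X12] = [10, 8]
r3 m[φ6→X13] = [11, 10]
r3 m[X12→φ0] = [5, 4]
r3 m[X12→φ1] = [12, 8]
r3 m[X12→φ6] = [9, 8]
r3 m[X13→φ1] = [9, 5]
r3 m[X13→φ3] = [4, 5]
r3 m[X13→φ6] = [7, 6]
r3 m[X8→φ3] = [0, 0]
r3 m[X7→φ2] = [6, 0]
r3 m[X7→φ5] = [4, 0]
r3 m[X3→φ4] = [0, 0]
r3 m[X14→φ0] = [8, 4]
r3 m[X14→φ2] = [12, 12]
r3 m[X14→φ4] = [8, 8]
r3 m[X1→φ5] = [0, 0]
r4 m[φ0→X12] = [13, 12]
r4 m[φ0→X14] = [10, 12]
r4 m[φ1→X12] = [8, 11]
r4 m[φ1→X13] = [10, 15]
r4 m[φ2→X7] = [16, 12]
r4 m[φ2→X14] = [2, 0]
r4 m[φ3→X13] = [6, 3]
r4 m[φ3→X8] = [10, 8]
r4 m[φ4→X3] = [13, 12]
r4 m[φ4→X14] = [6, 4]
r4 m[φ5→X7] = [6, 0]
r4 m[φ5→X1] = [0, 0]
r4 m[φ6→X12] = [10, 8]
r4 m[φ6→X13] = [11, 10]
r4 m[X12→φ0] = [18, 19]
r4 m[X12→φ1] = [23, 20]
r4 m[X12→φ6] = [21, 23]
r4 m[X13→φ1] = [17, 13]
r4 m[X13→φ3] = [21, 25]
r4 m[X13→φ6] = [16, 18]
r4 m[X8→φ3] = [0, 0]
r4 m[X7→φ2] = [6, 0]
r4 m[X7→φ5] = [16, 12]
r4 m[X3→φ4] = [0, 0]
r4 m[X14→φ0] = [8, 4]
r4 m[X14→φ2] = [16, 16]
r4 m[X14→φ4] = [12, 12]
r4 m[X1→φ5] = [0, 0]
r5 m[φ0→X12] = [13, 12]
r5 m[φ0→X14] = [25, 27]
r5 m[φ1→X12] = [16, 19]
r5 m[φ1→X13] = [22, 26]
r5 m[φ2→X7] = [20, 16]
r5 m[φ2→X14] = [2, 0]
r5 m[φ3→X13] = [6, 3]
r5 m[φ3→X8] = [27, 28]
r5 m[φ4→X3] = [17, 16]
r5 m[φ4→X14] = [6, 4]
r5 m[φ5→X7] = [6, 0]
r5 m[φ5→X1] = [12, 12]
r5 m[φ6→X12] = [22, 19]
r5 m[φ6→X13] = [26, 25]
r5 m[X12→φ0] = [18, 19]
r5 m[X12→φ1] = [23, 20]
r5 m[X12→φ6] = [21, 23]
r5 m[X13→φ1] = [17, 13]
r5 m[X13→φ3] = [21, 25]
r5 m[X13→φ6] = [16, 18]
r5 m[X8→φ3] = [0, 0]
r5 m[X7→φ2] = [6, 0]
r5 m[X7→φ5] = [16, 12]
r5 m[X3→φ4] = [0, 0]
r5 m[X14→φ0] = [8, 4]
r5 m[X14→φ2] = [16, 16]
r5 m[X14→φ4] = [12, 12]
r5 m[X1→φ5] = [0, 0]
r6 m[φ0→X12] = [13, 12]
r6 m[φ0→X14] = [25, 27]
r6 m[φ1→X12] = [16, 19]
r6 m[φ1→X13] = [22, 26]
r6 m[φ2→X7] = [20, 16]
r6 m[φ2→X14] = [2, 0]
r6 m[φ3→X13] = [6, 3]
r6 m[φ3→X8] = [27, 28]
r6 m[φ4→X3] = [17, 16]
r6 m[φ4→X14] = [6, 4]
r6 m[φ5→X7] = [6, 0]
r6 m[φ5→X1] = [12, 12]
r6 m[φ6→X12] = [22, 19]
r6 m[φ6→X13] = [26, 25]
r6 m[X12→φ0] = [38, 38]
r6 m[X12→φ1] = [35, 31]
r6 m[X12→φ6] = [29, 31]
r6 m[X13→φ1] = [32, 28]
r6 m[X13→φ3] = [48, 51]
r6 m[X13→φ6] = [28, 29]
r6 m[X8→φ3] = [0, 0]
r6 m[X7→φ2] = [6, 0]
r6 m[X7→φ5] = [20, 16]
r6 m[X3→φ4] = [0, 0]
r6 m[X14→φ0] = [8, 4]
r6 m[X14→φ2] = [31, 31]
r6 m[X14→φ4] = [27, 27]
r6 m[X1→φ5] = [0, 0]
r7 m[φ0→X12] = [13, 12]
r7 m[φ0→X14] = [44, 46]
r7 m[φ1→X12] = [31, 34]
r7 m[φ1→X13] = [33, 38]
r7 m[φ2→X7] = [35, 31]
r7 m[φ2→X14] = [2, 0]
r7 m[φ3→X13] = [6, 3]
r7 m[φ3→X8] = [54, 54]
r7 m[φ4→X3] = [32, 31]
r7 m[φ4→X14] = [6, 4]
r7 m[φ5→X7] = [6, 0]
r7 m[φ5→X1] = [16, 16]
r7 m[φ6→X12] = [33, 31]
r7 m[φ6→X13] = [34, 33]
r7 m[X12→φ0] = [38, 38]
r7 m[X12→φ1] = [35, 31]
r7 m[X12→φ6] = [29, 31]
r7 m[X13→φ1] = [32, 28]
r7 m[X13→φ3] = [48, 51]
r7 m[X13→φ6] = [28, 29]
r7 m[X8→φ3] = [0, 0]
r7 m[X7→φ2] = [6, 0]
r7 m[X7→φ5] = [20, 16]
r7 m[X3→φ4] = [0, 0]
r7 m[X14→φ0] = [8, 4]
r7 m[X14→φ2] = [31, 31]
r7 m[X14→φ4] = [27, 27]
r7 m[X1→φ5] = [0, 0]
r8 m[φ0→X12] = [13, 12]
r8 m[φ0→X14] = [44, 46]
r8 m[φ1→X12] = [31, 34]
r8 m[φ1→X13] = [33, 38]
r8 m[φ2→X7] = [35, 31]
r8 m[φ2→X14] = [2, 0]
r8 m[φ3→X13] = [6, 3]
r8 m[φ3→X8] = [54, 54]
r8 m[φ4→X3] = [32, 31]
r8 m[φ4→X14] = [6, 4]
r8 m[φ5→X7] = [6, 0]
r8 m[φ5→X1] = [16, 16]
r8 m[φ6→X12] = [33, 31]
r8 m[φ6→X13] = [34, 33]
r8 m[X12→φ0] = [64, 65]
r8 m[X12→φ1] = [46, 43]
r8 m[X12→φ6] = [44, 46]
r8 m[X13→φ1] = [40, 36]
r8 m[X13→φ3] = [67, 71]
r8 m[X13→φ6] = [39, 41]
r8 m[X8→φ3] = [0, 0]
r8 m[X7→φ2] = [6, 0]
r8 m[X7→φ5] = [35, 31]
r8 m[X3→φ4] = [0, 0]
r8 m[X14→φ0] = [8, 4]
r8 m[X14→φ2] = [50, 50]
r8 m[X14→φ4] = [46, 46]
r8 m[X1→φ5] = [0, 0]
r9 m[φ0→X12] = [13, 12]
r9 m[φ0→X14] = [71, 73]
r9 m[φ1→X12] = [39, 42]
r9 m[φ1→X13] = [45, 49]
r9 m[φ2→X7] = [54, 50]
r9 m[φ2→X14] = [2, 0]
r9 m[φ3→X13] = [6, 3]
r9 m[φ3→X8] = [73, 74]
r9 m[φ4→X3] = [51, 50]
r9 m[φ4→X14] = [6, 4]
r9 m[φ5→X7] = [6, 0]
r9 m[φ5→X1] = [31, 31]
r9 m[φ6→X12] = [45, 42]
r9 m[φ6→X13] = [49, 48]
r9 m[X12→φ0] = [64, 65]
r9 m[X12→φ1] = [46, 43]
r9 m[X12→φ6] = [44, 46]
r9 m[X13→φ1] = [40, 36]
r9 m[X13→φ3] = [67, 71]
r9 m[X13→φ6] = [39, 41]
r9 m[X8→φ3] = [0, 0]
r9 m[X7→φ2] = [6, 0]
r9 m[X7→φ5] = [35, 31]
r9 m[X3→φ4] = [0, 0]
r9 m[X14→φ0] = [8, 4]
r9 m[X14→φ2] = [50, 50]
r9 m[X14→φ4] = [46, 46]
r9 m[X1→φ5] = [0, 0]
r10 m[φ0→X12] = [13, 12]
r10 m[φ0→X14] = [71, 73]
r10 m[φ1→X12] = [39, 42]
r10 m[φ1→X13] = [45, 49]
r10 m[φ2→X7] = [54, 50]
r10 m[φ2→X14] = [2, 0]
r10 m[φ3→X13] = [6, 3]
r10 m[φ3→X8] = [73, 74]
r10 m[φ4→X3] = [51, 50]
r10 m[φ4→X14] = [6, 4]
r10 m[φ5→X7] = [6, 0]
r10 m[φ5→X1] = [31, 31]
r10 m[φ6→X12] = [45, 42]
r10 m[φ6→X13] = [49, 48]
r10 m[X12→φ0] = [84, 84]
r10 m[X12→φ1] = [58, 54]
r10 m[X12→φ6] = [52, 54]
r10 m[X13→φ1] = [55, 51]
r10 m[X13→φ3] = [94, 97]
r10 m[X13→φ6] = [51, 52]
r10 m[X8→φ3] = [0, 0]
r10 m[X7→φ2] = [6, 0]
r10 m[X7→φ5] = [54, 50]
r10 m[X3→φ4] = [0, 0]
r10 m[X14→φ0] = [8, 4]
r10 m[X14→φ2] = [77, 77]
r10 m[X14→φ4] = [73, 73]
r10 m[X1→φ5] = [0, 0]
r11 m[φ0→X12] = [13, 12]
r11 m[φ0→X14] = [90, 92]
r11 m[φ1→X12] = [54, 57]
r11 m[φ1→X13] = [56, 61]
r11 m[φ2→X7] = [81, 77]
r11 m[φ2→X14] = [2, 0]
r11 m[φ3→X13] = [6, 3]
r11 m[φ3→X8] = [100, 100]
r11 m[φ4→X3] = [78, 77]
r11 m[φ4→X14] = [6, 4]
r11 m[φ5→X7] = [6, 0]
r11 m[φ5→X1] = [50, 50]
r11 m[φ6→X12] = [56, 54]
r11 m[φ6→X13] = [57, 56]
r11 m[X12→φ0] = [84, 84]
r11 m[X12→φ1] = [58, 54]
r11 m[X12→φ6] = [52, 54]
r11 m[X13→φ1] = [55, 51]
r11 m[X13→φ3] = [94, 97]
r11 m[X13→φ6] = [51, 52]
r11 m[X8→φ3] = [0, 0]
r11 m[X7→φ2] = [6, 0]
r11 m[X7→φ5] = [54, 50]
r11 m[X3→φ4] = [0, 0]
r11 m[X14→φ0] = [8, 4]
r11 m[X14→φ2] = [77, 77]
r11 m[X14→φ4] = [73, 73]
r11 m[X1→φ5] = [0, 0]

message @ round 11 = [58, 54]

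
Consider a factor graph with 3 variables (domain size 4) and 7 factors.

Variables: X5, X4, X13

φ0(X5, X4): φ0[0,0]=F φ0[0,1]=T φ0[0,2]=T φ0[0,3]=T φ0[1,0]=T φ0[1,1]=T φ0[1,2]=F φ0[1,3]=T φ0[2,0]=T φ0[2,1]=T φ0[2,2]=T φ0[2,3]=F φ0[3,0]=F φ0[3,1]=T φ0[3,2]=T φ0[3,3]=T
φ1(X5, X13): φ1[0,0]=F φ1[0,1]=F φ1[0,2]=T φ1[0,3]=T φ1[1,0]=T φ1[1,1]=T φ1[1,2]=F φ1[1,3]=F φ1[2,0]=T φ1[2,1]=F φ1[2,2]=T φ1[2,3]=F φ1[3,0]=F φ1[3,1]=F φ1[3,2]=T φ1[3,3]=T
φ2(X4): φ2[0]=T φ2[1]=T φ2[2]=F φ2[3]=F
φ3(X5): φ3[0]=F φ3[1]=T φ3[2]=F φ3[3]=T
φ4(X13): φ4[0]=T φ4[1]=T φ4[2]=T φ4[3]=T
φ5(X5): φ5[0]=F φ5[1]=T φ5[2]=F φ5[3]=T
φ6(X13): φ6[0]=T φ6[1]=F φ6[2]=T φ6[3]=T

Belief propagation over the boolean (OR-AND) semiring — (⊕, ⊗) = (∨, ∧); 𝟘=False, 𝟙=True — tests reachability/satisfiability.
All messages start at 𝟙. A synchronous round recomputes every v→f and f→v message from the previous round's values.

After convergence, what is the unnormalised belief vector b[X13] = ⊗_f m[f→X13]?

b[X13] = [T, F, T, T]

init: all messages = 𝟙 over 4 values
r1 m[φ0→X5] = [T, T, T, T]
r1 m[φ0→X4] = [T, T, T, T]
r1 m[φ1→X5] = [T, T, T, T]
r1 m[φ1→X13] = [T, T, T, T]
r1 m[φ2→X4] = [T, T, F, F]
r1 m[φ3→X5] = [F, T, F, T]
r1 m[φ4→X13] = [T, T, T, T]
r1 m[φ5→X5] = [F, T, F, T]
r1 m[φ6→X13] = [T, F, T, T]
r1 m[X5→φ0] = [T, T, T, T]
r1 m[X5→φ1] = [T, T, T, T]
r1 m[X5→φ3] = [T, T, T, T]
r1 m[X5→φ5] = [T, T, T, T]
r1 m[X4→φ0] = [T, T, T, T]
r1 m[X4→φ2] = [T, T, T, T]
r1 m[X13→φ1] = [T, T, T, T]
r1 m[X13→φ4] = [T, T, T, T]
r1 m[X13→φ6] = [T, T, T, T]
r2 m[φ0→X5] = [T, T, T, T]
r2 m[φ0→X4] = [T, T, T, T]
r2 m[φ1→X5] = [T, T, T, T]
r2 m[φ1→X13] = [T, T, T, T]
r2 m[φ2→X4] = [T, T, F, F]
r2 m[φ3→X5] = [F, T, F, T]
r2 m[φ4→X13] = [T, T, T, T]
r2 m[φ5→X5] = [F, T, F, T]
r2 m[φ6→X13] = [T, F, T, T]
r2 m[X5→φ0] = [F, T, F, T]
r2 m[X5→φ1] = [F, T, F, T]
r2 m[X5→φ3] = [F, T, F, T]
r2 m[X5→φ5] = [F, T, F, T]
r2 m[X4→φ0] = [T, T, F, F]
r2 m[X4→φ2] = [T, T, T, T]
r2 m[X13→φ1] = [T, F, T, T]
r2 m[X13→φ4] = [T, F, T, T]
r2 m[X13→φ6] = [T, T, T, T]
r3 m[φ0→X5] = [T, T, T, T]
r3 m[φ0→X4] = [T, T, T, T]
r3 m[φ1→X5] = [T, T, T, T]
r3 m[φ1→X13] = [T, T, T, T]
r3 m[φ2→X4] = [T, T, F, F]
r3 m[φ3→X5] = [F, T, F, T]
r3 m[φ4→X13] = [T, T, T, T]
r3 m[φ5→X5] = [F, T, F, T]
r3 m[φ6→X13] = [T, F, T, T]
r3 m[X5→φ0] = [F, T, F, T]
r3 m[X5→φ1] = [F, T, F, T]
r3 m[X5→φ3] = [F, T, F, T]
r3 m[X5→φ5] = [F, T, F, T]
r3 m[X4→φ0] = [T, T, F, F]
r3 m[X4→φ2] = [T, T, T, T]
r3 m[X13→φ1] = [T, F, T, T]
r3 m[X13→φ4] = [T, F, T, T]
r3 m[X13→φ6] = [T, T, T, T]
fixed point reached at round 3
b[X13] = ⊗ incoming = [T, F, T, T]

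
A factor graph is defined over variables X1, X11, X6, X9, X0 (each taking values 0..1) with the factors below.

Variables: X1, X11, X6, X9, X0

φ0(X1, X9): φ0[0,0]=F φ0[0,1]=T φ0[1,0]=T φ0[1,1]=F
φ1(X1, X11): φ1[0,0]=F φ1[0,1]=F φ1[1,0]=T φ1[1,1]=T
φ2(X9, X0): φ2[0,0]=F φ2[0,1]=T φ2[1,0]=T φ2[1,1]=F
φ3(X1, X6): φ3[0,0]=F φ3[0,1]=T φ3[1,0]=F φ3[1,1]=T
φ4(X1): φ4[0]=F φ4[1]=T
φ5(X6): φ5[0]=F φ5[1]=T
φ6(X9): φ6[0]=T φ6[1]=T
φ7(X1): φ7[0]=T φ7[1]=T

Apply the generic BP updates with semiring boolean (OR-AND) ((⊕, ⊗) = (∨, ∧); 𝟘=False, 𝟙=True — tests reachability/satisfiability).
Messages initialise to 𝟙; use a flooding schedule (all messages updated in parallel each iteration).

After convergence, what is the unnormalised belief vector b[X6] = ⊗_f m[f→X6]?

b[X6] = [F, T]

init: all messages = 𝟙 over 2 values
r1 m[φ0→X1] = [T, T]
r1 m[φ0→X9] = [T, T]
r1 m[φ1→X1] = [F, T]
r1 m[φ1→X11] = [T, T]
r1 m[φ2→X9] = [T, T]
r1 m[φ2→X0] = [T, T]
r1 m[φ3→X1] = [T, T]
r1 m[φ3→X6] = [F, T]
r1 m[φ4→X1] = [F, T]
r1 m[φ5→X6] = [F, T]
r1 m[φ6→X9] = [T, T]
r1 m[φ7→X1] = [T, T]
r1 m[X1→φ0] = [T, T]
r1 m[X1→φ1] = [T, T]
r1 m[X1→φ3] = [T, T]
r1 m[X1→φ4] = [T, T]
r1 m[X1→φ7] = [T, T]
r1 m[X11→φ1] = [T, T]
r1 m[X6→φ3] = [T, T]
r1 m[X6→φ5] = [T, T]
r1 m[X9→φ0] = [T, T]
r1 m[X9→φ2] = [T, T]
r1 m[X9→φ6] = [T, T]
r1 m[X0→φ2] = [T, T]
r2 m[φ0→X1] = [T, T]
r2 m[φ0→X9] = [T, T]
r2 m[φ1→X1] = [F, T]
r2 m[φ1→X11] = [T, T]
r2 m[φ2→X9] = [T, T]
r2 m[φ2→X0] = [T, T]
r2 m[φ3→X1] = [T, T]
r2 m[φ3→X6] = [F, T]
r2 m[φ4→X1] = [F, T]
r2 m[φ5→X6] = [F, T]
r2 m[φ6→X9] = [T, T]
r2 m[φ7→X1] = [T, T]
r2 m[X1→φ0] = [F, T]
r2 m[X1→φ1] = [F, T]
r2 m[X1→φ3] = [F, T]
r2 m[X1→φ4] = [F, T]
r2 m[X1→φ7] = [F, T]
r2 m[X11→φ1] = [T, T]
r2 m[X6→φ3] = [F, T]
r2 m[X6→φ5] = [F, T]
r2 m[X9→φ0] = [T, T]
r2 m[X9→φ2] = [T, T]
r2 m[X9→φ6] = [T, T]
r2 m[X0→φ2] = [T, T]
r3 m[φ0→X1] = [T, T]
r3 m[φ0→X9] = [T, F]
r3 m[φ1→X1] = [F, T]
r3 m[φ1→X11] = [T, T]
r3 m[φ2→X9] = [T, T]
r3 m[φ2→X0] = [T, T]
r3 m[φ3→X1] = [T, T]
r3 m[φ3→X6] = [F, T]
r3 m[φ4→X1] = [F, T]
r3 m[φ5→X6] = [F, T]
r3 m[φ6→X9] = [T, T]
r3 m[φ7→X1] = [T, T]
r3 m[X1→φ0] = [F, T]
r3 m[X1→φ1] = [F, T]
r3 m[X1→φ3] = [F, T]
r3 m[X1→φ4] = [F, T]
r3 m[X1→φ7] = [F, T]
r3 m[X11→φ1] = [T, T]
r3 m[X6→φ3] = [F, T]
r3 m[X6→φ5] = [F, T]
r3 m[X9→φ0] = [T, T]
r3 m[X9→φ2] = [T, T]
r3 m[X9→φ6] = [T, T]
r3 m[X0→φ2] = [T, T]
r4 m[φ0→X1] = [T, T]
r4 m[φ0→X9] = [T, F]
r4 m[φ1→X1] = [F, T]
r4 m[φ1→X11] = [T, T]
r4 m[φ2→X9] = [T, T]
r4 m[φ2→X0] = [T, T]
r4 m[φ3→X1] = [T, T]
r4 m[φ3→X6] = [F, T]
r4 m[φ4→X1] = [F, T]
r4 m[φ5→X6] = [F, T]
r4 m[φ6→X9] = [T, T]
r4 m[φ7→X1] = [T, T]
r4 m[X1→φ0] = [F, T]
r4 m[X1→φ1] = [F, T]
r4 m[X1→φ3] = [F, T]
r4 m[X1→φ4] = [F, T]
r4 m[X1→φ7] = [F, T]
r4 m[X11→φ1] = [T, T]
r4 m[X6→φ3] = [F, T]
r4 m[X6→φ5] = [F, T]
r4 m[X9→φ0] = [T, T]
r4 m[X9→φ2] = [T, F]
r4 m[X9→φ6] = [T, F]
r4 m[X0→φ2] = [T, T]
r5 m[φ0→X1] = [T, T]
r5 m[φ0→X9] = [T, F]
r5 m[φ1→X1] = [F, T]
r5 m[φ1→X11] = [T, T]
r5 m[φ2→X9] = [T, T]
r5 m[φ2→X0] = [F, T]
r5 m[φ3→X1] = [T, T]
r5 m[φ3→X6] = [F, T]
r5 m[φ4→X1] = [F, T]
r5 m[φ5→X6] = [F, T]
r5 m[φ6→X9] = [T, T]
r5 m[φ7→X1] = [T, T]
r5 m[X1→φ0] = [F, T]
r5 m[X1→φ1] = [F, T]
r5 m[X1→φ3] = [F, T]
r5 m[X1→φ4] = [F, T]
r5 m[X1→φ7] = [F, T]
r5 m[X11→φ1] = [T, T]
r5 m[X6→φ3] = [F, T]
r5 m[X6→φ5] = [F, T]
r5 m[X9→φ0] = [T, T]
r5 m[X9→φ2] = [T, F]
r5 m[X9→φ6] = [T, F]
r5 m[X0→φ2] = [T, T]
r6 m[φ0→X1] = [T, T]
r6 m[φ0→X9] = [T, F]
r6 m[φ1→X1] = [F, T]
r6 m[φ1→X11] = [T, T]
r6 m[φ2→X9] = [T, T]
r6 m[φ2→X0] = [F, T]
r6 m[φ3→X1] = [T, T]
r6 m[φ3→X6] = [F, T]
r6 m[φ4→X1] = [F, T]
r6 m[φ5→X6] = [F, T]
r6 m[φ6→X9] = [T, T]
r6 m[φ7→X1] = [T, T]
r6 m[X1→φ0] = [F, T]
r6 m[X1→φ1] = [F, T]
r6 m[X1→φ3] = [F, T]
r6 m[X1→φ4] = [F, T]
r6 m[X1→φ7] = [F, T]
r6 m[X11→φ1] = [T, T]
r6 m[X6→φ3] = [F, T]
r6 m[X6→φ5] = [F, T]
r6 m[X9→φ0] = [T, T]
r6 m[X9→φ2] = [T, F]
r6 m[X9→φ6] = [T, F]
r6 m[X0→φ2] = [T, T]
fixed point reached at round 6
b[X6] = ⊗ incoming = [F, T]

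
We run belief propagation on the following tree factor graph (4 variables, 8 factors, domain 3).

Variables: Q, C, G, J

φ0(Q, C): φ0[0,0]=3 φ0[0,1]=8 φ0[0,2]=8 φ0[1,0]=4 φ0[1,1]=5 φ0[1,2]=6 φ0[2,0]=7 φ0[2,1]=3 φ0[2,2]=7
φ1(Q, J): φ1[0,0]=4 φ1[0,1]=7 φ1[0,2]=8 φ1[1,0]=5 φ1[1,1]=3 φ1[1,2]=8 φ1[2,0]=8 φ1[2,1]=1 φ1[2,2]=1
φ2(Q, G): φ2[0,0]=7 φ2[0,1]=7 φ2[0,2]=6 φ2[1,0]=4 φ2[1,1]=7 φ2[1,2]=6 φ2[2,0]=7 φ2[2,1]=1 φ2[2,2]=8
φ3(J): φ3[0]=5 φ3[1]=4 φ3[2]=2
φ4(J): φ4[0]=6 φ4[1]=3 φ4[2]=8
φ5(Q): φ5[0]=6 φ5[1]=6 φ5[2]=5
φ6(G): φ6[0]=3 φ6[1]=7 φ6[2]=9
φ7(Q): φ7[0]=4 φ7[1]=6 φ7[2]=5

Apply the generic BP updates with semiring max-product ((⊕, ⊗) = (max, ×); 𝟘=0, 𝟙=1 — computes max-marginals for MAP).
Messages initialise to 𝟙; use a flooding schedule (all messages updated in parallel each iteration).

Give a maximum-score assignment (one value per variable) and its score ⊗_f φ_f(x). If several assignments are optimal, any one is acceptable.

assignment: (Q=2, C=0, G=2, J=0); score = 3024000

init: all messages = 𝟙 over 3 values
r1 m[φ0→Q] = [8, 6, 7]
r1 m[φ0→C] = [7, 8, 8]
r1 m[φ1→Q] = [8, 8, 8]
r1 m[φ1→J] = [8, 7, 8]
r1 m[φ2→Q] = [7, 7, 8]
r1 m[φ2→G] = [7, 7, 8]
r1 m[φ3→J] = [5, 4, 2]
r1 m[φ4→J] = [6, 3, 8]
r1 m[φ5→Q] = [6, 6, 5]
r1 m[φ6→G] = [3, 7, 9]
r1 m[φ7→Q] = [4, 6, 5]
r1 m[Q→φ0] = [1, 1, 1]
r1 m[Q→φ1] = [1, 1, 1]
r1 m[Q→φ2] = [1, 1, 1]
r1 m[Q→φ5] = [1, 1, 1]
r1 m[Q→φ7] = [1, 1, 1]
r1 m[C→φ0] = [1, 1, 1]
r1 m[G→φ2] = [1, 1, 1]
r1 m[G→φ6] = [1, 1, 1]
r1 m[J→φ1] = [1, 1, 1]
r1 m[J→φ3] = [1, 1, 1]
r1 m[J→φ4] = [1, 1, 1]
r2 m[φ0→Q] = [8, 6, 7]
r2 m[φ0→C] = [7, 8, 8]
r2 m[φ1→Q] = [8, 8, 8]
r2 m[φ1→J] = [8, 7, 8]
r2 m[φ2→Q] = [7, 7, 8]
r2 m[φ2→G] = [7, 7, 8]
r2 m[φ3→J] = [5, 4, 2]
r2 m[φ4→J] = [6, 3, 8]
r2 m[φ5→Q] = [6, 6, 5]
r2 m[φ6→G] = [3, 7, 9]
r2 m[φ7→Q] = [4, 6, 5]
r2 m[Q→φ0] = [1344, 2016, 1600]
r2 m[Q→φ1] = [1344, 1512, 1400]
r2 m[Q→φ2] = [1536, 1728, 1400]
r2 m[Q→φ5] = [1792, 2016, 2240]
r2 m[Q→φ7] = [2688, 2016, 2240]
r2 m[C→φ0] = [1, 1, 1]
r2 m[G→φ2] = [3, 7, 9]
r2 m[G→φ6] = [7, 7, 8]
r2 m[J→φ1] = [30, 12, 16]
r2 m[J→φ3] = [48, 21, 64]
r2 m[J→φ4] = [40, 28, 16]
r3 m[φ0→Q] = [8, 6, 7]
r3 m[φ0→C] = [11200, 10752, 12096]
r3 m[φ1→Q] = [128, 150, 240]
r3 m[φ1→J] = [11200, 9408, 12096]
r3 m[φ2→Q] = [54, 54, 72]
r3 m[φ2→G] = [10752, 12096, 11200]
r3 m[φ3→J] = [5, 4, 2]
r3 m[φ4→J] = [6, 3, 8]
r3 m[φ5→Q] = [6, 6, 5]
r3 m[φ6→G] = [3, 7, 9]
r3 m[φ7→Q] = [4, 6, 5]
r3 m[Q→φ0] = [1344, 2016, 1600]
r3 m[Q→φ1] = [1344, 1512, 1400]
r3 m[Q→φ2] = [1536, 1728, 1400]
r3 m[Q→φ5] = [1792, 2016, 2240]
r3 m[Q→φ7] = [2688, 2016, 2240]
r3 m[C→φ0] = [1, 1, 1]
r3 m[G→φ2] = [3, 7, 9]
r3 m[G→φ6] = [7, 7, 8]
r3 m[J→φ1] = [30, 12, 16]
r3 m[J→φ3] = [48, 21, 64]
r3 m[J→φ4] = [40, 28, 16]
r4 m[φ0→Q] = [8, 6, 7]
r4 m[φ0→C] = [11200, 10752, 12096]
r4 m[φ1→Q] = [128, 150, 240]
r4 m[φ1→J] = [11200, 9408, 12096]
r4 m[φ2→Q] = [54, 54, 72]
r4 m[φ2→G] = [10752, 12096, 11200]
r4 m[φ3→J] = [5, 4, 2]
r4 m[φ4→J] = [6, 3, 8]
r4 m[φ5→Q] = [6, 6, 5]
r4 m[φ6→G] = [3, 7, 9]
r4 m[φ7→Q] = [4, 6, 5]
r4 m[Q→φ0] = [165888, 291600, 432000]
r4 m[Q→φ1] = [10368, 11664, 12600]
r4 m[Q→φ2] = [24576, 32400, 42000]
r4 m[Q→φ5] = [221184, 291600, 604800]
r4 m[Q→φ7] = [331776, 291600, 604800]
r4 m[C→φ0] = [1, 1, 1]
r4 m[G→φ2] = [3, 7, 9]
r4 m[G→φ6] = [10752, 12096, 11200]
r4 m[J→φ1] = [30, 12, 16]
r4 m[J→φ3] = [67200, 28224, 96768]
r4 m[J→φ4] = [56000, 37632, 24192]
r5 m[φ0→Q] = [8, 6, 7]
r5 m[φ0→C] = [3024000, 1458000, 3024000]
r5 m[φ1→Q] = [128, 150, 240]
r5 m[φ1→J] = [100800, 72576, 93312]
r5 m[φ2→Q] = [54, 54, 72]
r5 m[φ2→G] = [294000, 226800, 336000]
r5 m[φ3→J] = [5, 4, 2]
r5 m[φ4→J] = [6, 3, 8]
r5 m[φ5→Q] = [6, 6, 5]
r5 m[φ6→G] = [3, 7, 9]
r5 m[φ7→Q] = [4, 6, 5]
r5 m[Q→φ0] = [165888, 291600, 432000]
r5 m[Q→φ1] = [10368, 11664, 12600]
r5 m[Q→φ2] = [24576, 32400, 42000]
r5 m[Q→φ5] = [221184, 291600, 604800]
r5 m[Q→φ7] = [331776, 291600, 604800]
r5 m[C→φ0] = [1, 1, 1]
r5 m[G→φ2] = [3, 7, 9]
r5 m[G→φ6] = [10752, 12096, 11200]
r5 m[J→φ1] = [30, 12, 16]
r5 m[J→φ3] = [67200, 28224, 96768]
r5 m[J→φ4] = [56000, 37632, 24192]
r6 m[φ0→Q] = [8, 6, 7]
r6 m[φ0→C] = [3024000, 1458000, 3024000]
r6 m[φ1→Q] = [128, 150, 240]
r6 m[φ1→J] = [100800, 72576, 93312]
r6 m[φ2→Q] = [54, 54, 72]
r6 m[φ2→G] = [294000, 226800, 336000]
r6 m[φ3→J] = [5, 4, 2]
r6 m[φ4→J] = [6, 3, 8]
r6 m[φ5→Q] = [6, 6, 5]
r6 m[φ6→G] = [3, 7, 9]
r6 m[φ7→Q] = [4, 6, 5]
r6 m[Q→φ0] = [165888, 291600, 432000]
r6 m[Q→φ1] = [10368, 11664, 12600]
r6 m[Q→φ2] = [24576, 32400, 42000]
r6 m[Q→φ5] = [221184, 291600, 604800]
r6 m[Q→φ7] = [331776, 291600, 604800]
r6 m[C→φ0] = [1, 1, 1]
r6 m[G→φ2] = [3, 7, 9]
r6 m[G→φ6] = [294000, 226800, 336000]
r6 m[J→φ1] = [30, 12, 16]
r6 m[J→φ3] = [604800, 217728, 746496]
r6 m[J→φ4] = [504000, 290304, 186624]
r7 m[φ0→Q] = [8, 6, 7]
r7 m[φ0→C] = [3024000, 1458000, 3024000]
r7 m[φ1→Q] = [128, 150, 240]
r7 m[φ1→J] = [100800, 72576, 93312]
r7 m[φ2→Q] = [54, 54, 72]
r7 m[φ2→G] = [294000, 226800, 336000]
r7 m[φ3→J] = [5, 4, 2]
r7 m[φ4→J] = [6, 3, 8]
r7 m[φ5→Q] = [6, 6, 5]
r7 m[φ6→G] = [3, 7, 9]
r7 m[φ7→Q] = [4, 6, 5]
r7 m[Q→φ0] = [165888, 291600, 432000]
r7 m[Q→φ1] = [10368, 11664, 12600]
r7 m[Q→φ2] = [24576, 32400, 42000]
r7 m[Q→φ5] = [221184, 291600, 604800]
r7 m[Q→φ7] = [331776, 291600, 604800]
r7 m[C→φ0] = [1, 1, 1]
r7 m[G→φ2] = [3, 7, 9]
r7 m[G→φ6] = [294000, 226800, 336000]
r7 m[J→φ1] = [30, 12, 16]
r7 m[J→φ3] = [604800, 217728, 746496]
r7 m[J→φ4] = [504000, 290304, 186624]
fixed point reached at round 7
traceback from Q: (Q=2, C=0, G=2, J=0), score=3024000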